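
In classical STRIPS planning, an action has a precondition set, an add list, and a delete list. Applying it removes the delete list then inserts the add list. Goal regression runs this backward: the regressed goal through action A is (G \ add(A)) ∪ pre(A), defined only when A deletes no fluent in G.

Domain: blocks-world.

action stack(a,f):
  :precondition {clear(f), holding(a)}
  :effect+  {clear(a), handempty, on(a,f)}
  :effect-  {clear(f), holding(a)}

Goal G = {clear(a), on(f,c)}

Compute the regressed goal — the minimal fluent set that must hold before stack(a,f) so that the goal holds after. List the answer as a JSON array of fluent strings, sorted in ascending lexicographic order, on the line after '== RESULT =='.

Compute (G \ add) ∪ pre:
  G ∩ del = {}  (empty — regression defined)
  G \ add = {clear(a), on(f,c)} \ {clear(a), handempty, on(a,f)} = {on(f,c)}
  ∪ pre   = {on(f,c)} ∪ {clear(f), holding(a)}
          = {clear(f), holding(a), on(f,c)}

== RESULT ==
["clear(f)", "holding(a)", "on(f,c)"]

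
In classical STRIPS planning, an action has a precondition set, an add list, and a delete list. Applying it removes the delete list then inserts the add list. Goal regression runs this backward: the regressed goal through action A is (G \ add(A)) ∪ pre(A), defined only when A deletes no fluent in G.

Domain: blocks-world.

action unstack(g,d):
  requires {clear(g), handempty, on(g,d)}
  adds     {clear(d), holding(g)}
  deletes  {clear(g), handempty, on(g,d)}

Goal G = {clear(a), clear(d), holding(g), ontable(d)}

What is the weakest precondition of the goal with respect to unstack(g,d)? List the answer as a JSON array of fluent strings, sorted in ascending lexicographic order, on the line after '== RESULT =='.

Regress:
  G ∩ del = {}  (empty — regression defined)
  G \ add = {clear(a), clear(d), holding(g), ontable(d)} \ {clear(d), holding(g)} = {clear(a), ontable(d)}
  ∪ pre   = {clear(a), ontable(d)} ∪ {clear(g), handempty, on(g,d)}
          = {clear(a), clear(g), handempty, on(g,d), ontable(d)}

== RESULT ==
["clear(a)", "clear(g)", "handempty", "on(g,d)", "ontable(d)"]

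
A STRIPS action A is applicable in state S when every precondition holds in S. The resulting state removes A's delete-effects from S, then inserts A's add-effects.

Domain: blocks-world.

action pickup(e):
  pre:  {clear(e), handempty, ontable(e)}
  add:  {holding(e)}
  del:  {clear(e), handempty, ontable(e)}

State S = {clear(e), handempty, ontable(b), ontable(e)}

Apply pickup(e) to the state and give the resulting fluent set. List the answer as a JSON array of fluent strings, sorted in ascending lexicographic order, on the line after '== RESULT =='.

Compute (S \ del) ∪ add:
  pre ⊆ S: {clear(e), handempty, ontable(e)} ⊆ S  — applicable
  S \ del = {ontable(b)}
  ∪ add   = {holding(e), ontable(b)}

== RESULT ==
["holding(e)", "ontable(b)"]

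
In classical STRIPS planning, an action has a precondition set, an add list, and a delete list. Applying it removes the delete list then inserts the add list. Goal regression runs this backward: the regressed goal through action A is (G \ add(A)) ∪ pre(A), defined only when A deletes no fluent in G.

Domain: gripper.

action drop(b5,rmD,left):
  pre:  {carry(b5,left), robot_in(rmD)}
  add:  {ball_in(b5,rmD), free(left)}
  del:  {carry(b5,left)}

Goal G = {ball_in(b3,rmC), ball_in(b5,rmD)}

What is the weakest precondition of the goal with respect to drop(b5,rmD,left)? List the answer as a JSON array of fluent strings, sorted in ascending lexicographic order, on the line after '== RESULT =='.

Compute (G \ add) ∪ pre:
  G ∩ del = {}  (empty — regression defined)
  G \ add = {ball_in(b3,rmC), ball_in(b5,rmD)} \ {ball_in(b5,rmD), free(left)} = {ball_in(b3,rmC)}
  ∪ pre   = {ball_in(b3,rmC)} ∪ {carry(b5,left), robot_in(rmD)}
          = {ball_in(b3,rmC), carry(b5,left), robot_in(rmD)}

== RESULT ==
["ball_in(b3,rmC)", "carry(b5,left)", "robot_in(rmD)"]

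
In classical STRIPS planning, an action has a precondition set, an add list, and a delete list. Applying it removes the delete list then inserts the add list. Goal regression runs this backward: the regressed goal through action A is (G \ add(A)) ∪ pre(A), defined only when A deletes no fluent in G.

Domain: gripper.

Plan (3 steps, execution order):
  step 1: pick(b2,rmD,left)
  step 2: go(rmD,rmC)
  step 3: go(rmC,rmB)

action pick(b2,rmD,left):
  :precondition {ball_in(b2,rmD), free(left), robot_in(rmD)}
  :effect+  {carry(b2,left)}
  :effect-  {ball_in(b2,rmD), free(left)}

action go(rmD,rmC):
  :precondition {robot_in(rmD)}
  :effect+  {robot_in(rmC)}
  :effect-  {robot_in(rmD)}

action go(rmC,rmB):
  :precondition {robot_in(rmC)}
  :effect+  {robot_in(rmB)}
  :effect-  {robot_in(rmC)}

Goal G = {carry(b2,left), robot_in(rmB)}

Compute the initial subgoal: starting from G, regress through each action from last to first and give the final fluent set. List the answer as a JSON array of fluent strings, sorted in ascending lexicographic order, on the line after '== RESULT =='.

Regress step by step:
  through step 3 (go(rmC,rmB)): drop {robot_in(rmB)}, keep {carry(b2,left)}, require {robot_in(rmC)}
    → {carry(b2,left), robot_in(rmC)}
  through step 2 (go(rmD,rmC)): drop {robot_in(rmC)}, keep {carry(b2,left)}, require {robot_in(rmD)}
    → {carry(b2,left), robot_in(rmD)}
  through step 1 (pick(b2,rmD,left)): drop {carry(b2,left)}, keep {robot_in(rmD)}, require {ball_in(b2,rmD), free(left), robot_in(rmD)}
    → {ball_in(b2,rmD), free(left), robot_in(rmD)}

== RESULT ==
["ball_in(b2,rmD)", "free(left)", "robot_in(rmD)"]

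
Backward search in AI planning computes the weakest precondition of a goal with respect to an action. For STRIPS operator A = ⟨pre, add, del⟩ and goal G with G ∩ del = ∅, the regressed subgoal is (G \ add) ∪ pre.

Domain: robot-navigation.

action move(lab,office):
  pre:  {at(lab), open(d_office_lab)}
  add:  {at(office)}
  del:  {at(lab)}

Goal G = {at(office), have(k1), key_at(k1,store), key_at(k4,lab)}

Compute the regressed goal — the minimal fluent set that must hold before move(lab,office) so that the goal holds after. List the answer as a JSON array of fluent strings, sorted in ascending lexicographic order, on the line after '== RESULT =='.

Regress:
  G ∩ del = {}  (empty — regression defined)
  G \ add = {at(office), have(k1), key_at(k1,store), key_at(k4,lab)} \ {at(office)} = {have(k1), key_at(k1,store), key_at(k4,lab)}
  ∪ pre   = {have(k1), key_at(k1,store), key_at(k4,lab)} ∪ {at(lab), open(d_office_lab)}
          = {at(lab), have(k1), key_at(k1,store), key_at(k4,lab), open(d_office_lab)}

== RESULT ==
["at(lab)", "have(k1)", "key_at(k1,store)", "key_at(k4,lab)", "open(d_office_lab)"]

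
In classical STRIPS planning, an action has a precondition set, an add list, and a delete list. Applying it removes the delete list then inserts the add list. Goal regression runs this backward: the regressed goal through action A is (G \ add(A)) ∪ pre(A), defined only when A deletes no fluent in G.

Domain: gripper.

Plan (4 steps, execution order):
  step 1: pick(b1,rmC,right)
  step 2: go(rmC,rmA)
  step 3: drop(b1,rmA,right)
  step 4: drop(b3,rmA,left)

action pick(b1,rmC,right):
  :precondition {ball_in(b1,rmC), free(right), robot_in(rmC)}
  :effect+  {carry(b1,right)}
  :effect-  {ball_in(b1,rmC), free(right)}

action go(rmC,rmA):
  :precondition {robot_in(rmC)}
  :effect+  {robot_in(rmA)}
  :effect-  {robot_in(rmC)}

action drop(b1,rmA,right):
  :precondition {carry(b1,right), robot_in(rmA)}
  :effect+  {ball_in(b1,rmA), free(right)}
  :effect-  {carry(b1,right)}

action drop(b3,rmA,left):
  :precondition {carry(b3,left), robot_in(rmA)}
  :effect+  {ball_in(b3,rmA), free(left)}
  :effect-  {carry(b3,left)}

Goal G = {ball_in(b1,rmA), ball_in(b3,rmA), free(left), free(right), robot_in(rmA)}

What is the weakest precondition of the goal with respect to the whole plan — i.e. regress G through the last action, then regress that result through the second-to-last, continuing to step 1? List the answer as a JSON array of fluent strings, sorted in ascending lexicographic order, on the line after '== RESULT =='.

Work backward from the goal:
  through step 4 (drop(b3,rmA,left)): drop {ball_in(b3,rmA), free(left)}, keep {ball_in(b1,rmA), free(right), robot_in(rmA)}, require {carry(b3,left), robot_in(rmA)}
    → {ball_in(b1,rmA), carry(b3,left), free(right), robot_in(rmA)}
  through step 3 (drop(b1,rmA,right)): drop {ball_in(b1,rmA), free(right)}, keep {carry(b3,left), robot_in(rmA)}, require {carry(b1,right), robot_in(rmA)}
    → {carry(b1,right), carry(b3,left), robot_in(rmA)}
  through step 2 (go(rmC,rmA)): drop {robot_in(rmA)}, keep {carry(b1,right), carry(b3,left)}, require {robot_in(rmC)}
    → {carry(b1,right), carry(b3,left), robot_in(rmC)}
  through step 1 (pick(b1,rmC,right)): drop {carry(b1,right)}, keep {carry(b3,left), robot_in(rmC)}, require {ball_in(b1,rmC), free(right), robot_in(rmC)}
    → {ball_in(b1,rmC), carry(b3,left), free(right), robot_in(rmC)}

== RESULT ==
["ball_in(b1,rmC)", "carry(b3,left)", "free(right)", "robot_in(rmC)"]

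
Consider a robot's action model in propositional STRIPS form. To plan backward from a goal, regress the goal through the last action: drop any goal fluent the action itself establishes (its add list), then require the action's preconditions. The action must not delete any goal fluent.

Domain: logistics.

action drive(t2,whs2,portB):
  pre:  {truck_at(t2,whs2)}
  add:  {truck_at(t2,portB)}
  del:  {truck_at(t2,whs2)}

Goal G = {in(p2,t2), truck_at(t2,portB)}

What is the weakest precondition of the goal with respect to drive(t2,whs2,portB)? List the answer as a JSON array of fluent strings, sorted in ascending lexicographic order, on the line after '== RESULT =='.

Compute (G \ add) ∪ pre:
  G ∩ del = {}  (empty — regression defined)
  G \ add = {in(p2,t2), truck_at(t2,portB)} \ {truck_at(t2,portB)} = {in(p2,t2)}
  ∪ pre   = {in(p2,t2)} ∪ {truck_at(t2,whs2)}
          = {in(p2,t2), truck_at(t2,whs2)}

== RESULT ==
["in(p2,t2)", "truck_at(t2,whs2)"]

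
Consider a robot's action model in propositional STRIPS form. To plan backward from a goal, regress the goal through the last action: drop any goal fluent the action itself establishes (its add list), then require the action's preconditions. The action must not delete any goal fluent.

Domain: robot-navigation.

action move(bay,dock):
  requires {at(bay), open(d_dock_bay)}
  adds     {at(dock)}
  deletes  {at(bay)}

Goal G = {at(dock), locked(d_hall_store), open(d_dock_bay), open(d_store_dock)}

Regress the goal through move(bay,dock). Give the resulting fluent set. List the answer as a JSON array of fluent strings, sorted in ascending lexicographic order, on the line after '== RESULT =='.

Compute (G \ add) ∪ pre:
  G ∩ del = {}  (empty — regression defined)
  G \ add = {at(dock), locked(d_hall_store), open(d_dock_bay), open(d_store_dock)} \ {at(dock)} = {locked(d_hall_store), open(d_dock_bay), open(d_store_dock)}
  ∪ pre   = {locked(d_hall_store), open(d_dock_bay), open(d_store_dock)} ∪ {at(bay), open(d_dock_bay)}
          = {at(bay), locked(d_hall_store), open(d_dock_bay), open(d_store_dock)}

== RESULT ==
["at(bay)", "locked(d_hall_store)", "open(d_dock_bay)", "open(d_store_dock)"]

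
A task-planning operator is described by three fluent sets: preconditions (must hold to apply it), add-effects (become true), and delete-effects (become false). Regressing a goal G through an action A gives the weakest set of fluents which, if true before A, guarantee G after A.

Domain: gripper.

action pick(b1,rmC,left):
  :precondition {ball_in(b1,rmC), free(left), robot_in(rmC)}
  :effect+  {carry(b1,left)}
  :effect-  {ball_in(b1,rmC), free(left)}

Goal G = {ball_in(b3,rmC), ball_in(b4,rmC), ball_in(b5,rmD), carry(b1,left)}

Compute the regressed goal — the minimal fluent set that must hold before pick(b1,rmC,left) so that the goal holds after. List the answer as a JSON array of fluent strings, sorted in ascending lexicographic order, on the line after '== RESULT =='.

Compute (G \ add) ∪ pre:
  G ∩ del = {}  (empty — regression defined)
  G \ add = {ball_in(b3,rmC), ball_in(b4,rmC), ball_in(b5,rmD), carry(b1,left)} \ {carry(b1,left)} = {ball_in(b3,rmC), ball_in(b4,rmC), ball_in(b5,rmD)}
  ∪ pre   = {ball_in(b3,rmC), ball_in(b4,rmC), ball_in(b5,rmD)} ∪ {ball_in(b1,rmC), free(left), robot_in(rmC)}
          = {ball_in(b1,rmC), ball_in(b3,rmC), ball_in(b4,rmC), ball_in(b5,rmD), free(left), robot_in(rmC)}

== RESULT ==
["ball_in(b1,rmC)", "ball_in(b3,rmC)", "ball_in(b4,rmC)", "ball_in(b5,rmD)", "free(left)", "robot_in(rmC)"]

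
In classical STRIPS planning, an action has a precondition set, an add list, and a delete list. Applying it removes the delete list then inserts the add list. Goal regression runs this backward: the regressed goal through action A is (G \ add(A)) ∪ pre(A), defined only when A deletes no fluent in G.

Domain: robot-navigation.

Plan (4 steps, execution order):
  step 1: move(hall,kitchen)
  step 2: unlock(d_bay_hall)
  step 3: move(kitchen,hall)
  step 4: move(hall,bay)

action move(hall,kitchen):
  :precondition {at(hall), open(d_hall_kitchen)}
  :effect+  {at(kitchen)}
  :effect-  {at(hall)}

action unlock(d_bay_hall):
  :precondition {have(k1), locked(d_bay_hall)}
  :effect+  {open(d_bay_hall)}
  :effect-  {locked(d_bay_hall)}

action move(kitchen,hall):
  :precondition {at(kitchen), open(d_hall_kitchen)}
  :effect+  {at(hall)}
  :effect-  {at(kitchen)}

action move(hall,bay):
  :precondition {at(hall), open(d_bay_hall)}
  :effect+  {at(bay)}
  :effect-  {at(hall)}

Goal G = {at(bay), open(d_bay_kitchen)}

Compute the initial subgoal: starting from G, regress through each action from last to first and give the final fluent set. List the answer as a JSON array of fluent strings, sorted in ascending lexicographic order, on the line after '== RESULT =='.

Work backward from the goal:
  through step 4 (move(hall,bay)): drop {at(bay)}, keep {open(d_bay_kitchen)}, require {at(hall), open(d_bay_hall)}
    → {at(hall), open(d_bay_hall), open(d_bay_kitchen)}
  through step 3 (move(kitchen,hall)): drop {at(hall)}, keep {open(d_bay_hall), open(d_bay_kitchen)}, require {at(kitchen), open(d_hall_kitchen)}
    → {at(kitchen), open(d_bay_hall), open(d_bay_kitchen), open(d_hall_kitchen)}
  through step 2 (unlock(d_bay_hall)): drop {open(d_bay_hall)}, keep {at(kitchen), open(d_bay_kitchen), open(d_hall_kitchen)}, require {have(k1), locked(d_bay_hall)}
    → {at(kitchen), have(k1), locked(d_bay_hall), open(d_bay_kitchen), open(d_hall_kitchen)}
  through step 1 (move(hall,kitchen)): drop {at(kitchen)}, keep {have(k1), locked(d_bay_hall), open(d_bay_kitchen), open(d_hall_kitchen)}, require {at(hall), open(d_hall_kitchen)}
    → {at(hall), have(k1), locked(d_bay_hall), open(d_bay_kitchen), open(d_hall_kitchen)}

== RESULT ==
["at(hall)", "have(k1)", "locked(d_bay_hall)", "open(d_bay_kitchen)", "open(d_hall_kitchen)"]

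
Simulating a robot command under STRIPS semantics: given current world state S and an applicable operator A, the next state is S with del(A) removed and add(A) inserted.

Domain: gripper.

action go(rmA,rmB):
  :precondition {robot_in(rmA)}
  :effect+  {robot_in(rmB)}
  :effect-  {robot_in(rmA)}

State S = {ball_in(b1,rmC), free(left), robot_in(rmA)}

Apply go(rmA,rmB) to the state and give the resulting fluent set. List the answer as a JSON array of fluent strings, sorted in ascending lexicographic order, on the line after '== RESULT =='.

Compute (S \ del) ∪ add:
  pre ⊆ S: {robot_in(rmA)} ⊆ S  — applicable
  S \ del = {ball_in(b1,rmC), free(left)}
  ∪ add   = {ball_in(b1,rmC), free(left), robot_in(rmB)}

== RESULT ==
["ball_in(b1,rmC)", "free(left)", "robot_in(rmB)"]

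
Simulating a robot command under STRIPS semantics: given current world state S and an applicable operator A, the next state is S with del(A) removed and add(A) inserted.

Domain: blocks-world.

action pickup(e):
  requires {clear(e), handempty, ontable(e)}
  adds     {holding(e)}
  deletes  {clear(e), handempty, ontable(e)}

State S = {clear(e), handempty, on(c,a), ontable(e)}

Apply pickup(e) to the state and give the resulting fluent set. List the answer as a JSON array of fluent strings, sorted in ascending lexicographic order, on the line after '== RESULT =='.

Compute (S \ del) ∪ add:
  pre ⊆ S: {clear(e), handempty, ontable(e)} ⊆ S  — applicable
  S \ del = {on(c,a)}
  ∪ add   = {holding(e), on(c,a)}

== RESULT ==
["holding(e)", "on(c,a)"]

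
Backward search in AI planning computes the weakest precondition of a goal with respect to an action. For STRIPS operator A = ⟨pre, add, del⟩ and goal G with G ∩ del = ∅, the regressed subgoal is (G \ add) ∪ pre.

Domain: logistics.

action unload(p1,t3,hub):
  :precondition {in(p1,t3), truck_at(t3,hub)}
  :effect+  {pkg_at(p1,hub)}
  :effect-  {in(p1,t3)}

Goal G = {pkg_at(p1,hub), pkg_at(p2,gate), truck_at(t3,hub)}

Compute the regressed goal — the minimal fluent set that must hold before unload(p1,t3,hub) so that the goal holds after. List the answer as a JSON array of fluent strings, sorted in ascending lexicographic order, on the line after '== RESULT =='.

Compute (G \ add) ∪ pre:
  G ∩ del = {}  (empty — regression defined)
  G \ add = {pkg_at(p1,hub), pkg_at(p2,gate), truck_at(t3,hub)} \ {pkg_at(p1,hub)} = {pkg_at(p2,gate), truck_at(t3,hub)}
  ∪ pre   = {pkg_at(p2,gate), truck_at(t3,hub)} ∪ {in(p1,t3), truck_at(t3,hub)}
          = {in(p1,t3), pkg_at(p2,gate), truck_at(t3,hub)}

== RESULT ==
["in(p1,t3)", "pkg_at(p2,gate)", "truck_at(t3,hub)"]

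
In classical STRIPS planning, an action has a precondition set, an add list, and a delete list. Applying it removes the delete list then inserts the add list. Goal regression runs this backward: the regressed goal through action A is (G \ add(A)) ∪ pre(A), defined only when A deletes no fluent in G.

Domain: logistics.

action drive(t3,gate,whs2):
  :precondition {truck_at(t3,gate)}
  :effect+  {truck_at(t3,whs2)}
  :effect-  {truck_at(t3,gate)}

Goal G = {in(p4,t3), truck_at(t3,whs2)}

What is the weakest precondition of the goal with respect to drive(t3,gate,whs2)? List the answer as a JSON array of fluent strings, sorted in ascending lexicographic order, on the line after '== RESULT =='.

Compute (G \ add) ∪ pre:
  G ∩ del = {}  (empty — regression defined)
  G \ add = {in(p4,t3), truck_at(t3,whs2)} \ {truck_at(t3,whs2)} = {in(p4,t3)}
  ∪ pre   = {in(p4,t3)} ∪ {truck_at(t3,gate)}
          = {in(p4,t3), truck_at(t3,gate)}

== RESULT ==
["in(p4,t3)", "truck_at(t3,gate)"]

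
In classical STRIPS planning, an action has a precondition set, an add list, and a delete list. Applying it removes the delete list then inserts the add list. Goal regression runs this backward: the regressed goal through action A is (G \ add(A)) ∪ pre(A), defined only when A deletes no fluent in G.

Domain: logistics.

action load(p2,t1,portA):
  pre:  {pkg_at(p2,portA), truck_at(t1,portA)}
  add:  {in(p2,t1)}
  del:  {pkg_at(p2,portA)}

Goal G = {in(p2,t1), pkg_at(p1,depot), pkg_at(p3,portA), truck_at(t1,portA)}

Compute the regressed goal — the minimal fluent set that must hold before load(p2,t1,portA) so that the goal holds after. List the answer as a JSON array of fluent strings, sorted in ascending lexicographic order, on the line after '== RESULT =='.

Regress:
  G ∩ del = {}  (empty — regression defined)
  G \ add = {in(p2,t1), pkg_at(p1,depot), pkg_at(p3,portA), truck_at(t1,portA)} \ {in(p2,t1)} = {pkg_at(p1,depot), pkg_at(p3,portA), truck_at(t1,portA)}
  ∪ pre   = {pkg_at(p1,depot), pkg_at(p3,portA), truck_at(t1,portA)} ∪ {pkg_at(p2,portA), truck_at(t1,portA)}
          = {pkg_at(p1,depot), pkg_at(p2,portA), pkg_at(p3,portA), truck_at(t1,portA)}

== RESULT ==
["pkg_at(p1,depot)", "pkg_at(p2,portA)", "pkg_at(p3,portA)", "truck_at(t1,portA)"]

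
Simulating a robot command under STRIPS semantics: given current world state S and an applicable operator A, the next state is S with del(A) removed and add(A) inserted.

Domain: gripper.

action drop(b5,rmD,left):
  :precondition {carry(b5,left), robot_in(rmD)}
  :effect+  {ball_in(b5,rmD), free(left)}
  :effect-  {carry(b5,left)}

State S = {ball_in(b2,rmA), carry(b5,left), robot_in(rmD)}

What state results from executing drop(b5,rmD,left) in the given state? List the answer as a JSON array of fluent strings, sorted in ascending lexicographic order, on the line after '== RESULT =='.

Compute (S \ del) ∪ add:
  pre ⊆ S: {carry(b5,left), robot_in(rmD)} ⊆ S  — applicable
  S \ del = {ball_in(b2,rmA), robot_in(rmD)}
  ∪ add   = {ball_in(b2,rmA), ball_in(b5,rmD), free(left), robot_in(rmD)}

== RESULT ==
["ball_in(b2,rmA)", "ball_in(b5,rmD)", "free(left)", "robot_in(rmD)"]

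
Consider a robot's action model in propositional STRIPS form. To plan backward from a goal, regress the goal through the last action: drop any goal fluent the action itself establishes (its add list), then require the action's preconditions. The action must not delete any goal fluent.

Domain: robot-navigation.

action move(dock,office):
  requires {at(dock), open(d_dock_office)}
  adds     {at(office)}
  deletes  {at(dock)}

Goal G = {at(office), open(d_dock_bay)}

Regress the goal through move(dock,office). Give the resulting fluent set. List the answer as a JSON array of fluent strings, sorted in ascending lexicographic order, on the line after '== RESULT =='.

Regress:
  G ∩ del = {}  (empty — regression defined)
  G \ add = {at(office), open(d_dock_bay)} \ {at(office)} = {open(d_dock_bay)}
  ∪ pre   = {open(d_dock_bay)} ∪ {at(dock), open(d_dock_office)}
          = {at(dock), open(d_dock_bay), open(d_dock_office)}

== RESULT ==
["at(dock)", "open(d_dock_bay)", "open(d_dock_office)"]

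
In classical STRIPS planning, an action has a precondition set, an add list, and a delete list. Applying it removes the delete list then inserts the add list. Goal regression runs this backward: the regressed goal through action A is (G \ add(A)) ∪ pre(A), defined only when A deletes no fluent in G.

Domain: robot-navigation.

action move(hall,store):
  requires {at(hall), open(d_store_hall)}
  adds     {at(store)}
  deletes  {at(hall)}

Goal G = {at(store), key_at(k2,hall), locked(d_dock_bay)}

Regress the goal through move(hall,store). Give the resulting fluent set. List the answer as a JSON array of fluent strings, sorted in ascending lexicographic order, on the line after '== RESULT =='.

Regress:
  G ∩ del = {}  (empty — regression defined)
  G \ add = {at(store), key_at(k2,hall), locked(d_dock_bay)} \ {at(store)} = {key_at(k2,hall), locked(d_dock_bay)}
  ∪ pre   = {key_at(k2,hall), locked(d_dock_bay)} ∪ {at(hall), open(d_store_hall)}
          = {at(hall), key_at(k2,hall), locked(d_dock_bay), open(d_store_hall)}

== RESULT ==
["at(hall)", "key_at(k2,hall)", "locked(d_dock_bay)", "open(d_store_hall)"]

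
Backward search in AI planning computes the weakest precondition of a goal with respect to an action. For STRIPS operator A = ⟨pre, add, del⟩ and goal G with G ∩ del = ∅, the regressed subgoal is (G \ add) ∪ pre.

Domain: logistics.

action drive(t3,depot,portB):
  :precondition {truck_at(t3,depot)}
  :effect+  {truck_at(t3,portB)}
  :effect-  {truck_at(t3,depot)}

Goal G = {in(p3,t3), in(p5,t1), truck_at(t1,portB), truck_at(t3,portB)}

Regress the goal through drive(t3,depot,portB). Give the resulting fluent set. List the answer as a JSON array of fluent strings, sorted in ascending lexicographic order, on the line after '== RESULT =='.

Compute (G \ add) ∪ pre:
  G ∩ del = {}  (empty — regression defined)
  G \ add = {in(p3,t3), in(p5,t1), truck_at(t1,portB), truck_at(t3,portB)} \ {truck_at(t3,portB)} = {in(p3,t3), in(p5,t1), truck_at(t1,portB)}
  ∪ pre   = {in(p3,t3), in(p5,t1), truck_at(t1,portB)} ∪ {truck_at(t3,depot)}
          = {in(p3,t3), in(p5,t1), truck_at(t1,portB), truck_at(t3,depot)}

== RESULT ==
["in(p3,t3)", "in(p5,t1)", "truck_at(t1,portB)", "truck_at(t3,depot)"]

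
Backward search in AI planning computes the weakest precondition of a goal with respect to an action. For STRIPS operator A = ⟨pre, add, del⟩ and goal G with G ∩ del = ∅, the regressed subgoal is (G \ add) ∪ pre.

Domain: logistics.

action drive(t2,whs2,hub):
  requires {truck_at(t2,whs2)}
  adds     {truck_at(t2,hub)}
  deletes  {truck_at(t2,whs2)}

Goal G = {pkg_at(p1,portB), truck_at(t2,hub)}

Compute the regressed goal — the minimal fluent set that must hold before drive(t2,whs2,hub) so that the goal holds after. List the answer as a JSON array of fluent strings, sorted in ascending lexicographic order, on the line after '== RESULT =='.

Regress:
  G ∩ del = {}  (empty — regression defined)
  G \ add = {pkg_at(p1,portB), truck_at(t2,hub)} \ {truck_at(t2,hub)} = {pkg_at(p1,portB)}
  ∪ pre   = {pkg_at(p1,portB)} ∪ {truck_at(t2,whs2)}
          = {pkg_at(p1,portB), truck_at(t2,whs2)}

== RESULT ==
["pkg_at(p1,portB)", "truck_at(t2,whs2)"]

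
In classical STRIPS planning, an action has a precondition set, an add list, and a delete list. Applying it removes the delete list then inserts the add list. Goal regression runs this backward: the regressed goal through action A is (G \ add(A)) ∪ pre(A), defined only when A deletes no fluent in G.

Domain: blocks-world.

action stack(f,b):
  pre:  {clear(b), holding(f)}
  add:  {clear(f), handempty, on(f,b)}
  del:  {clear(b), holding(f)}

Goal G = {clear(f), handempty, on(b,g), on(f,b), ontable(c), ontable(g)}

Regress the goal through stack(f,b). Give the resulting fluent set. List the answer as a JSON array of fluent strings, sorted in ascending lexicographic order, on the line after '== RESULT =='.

Compute (G \ add) ∪ pre:
  G ∩ del = {}  (empty — regression defined)
  G \ add = {clear(f), handempty, on(b,g), on(f,b), ontable(c), ontable(g)} \ {clear(f), handempty, on(f,b)} = {on(b,g), ontable(c), ontable(g)}
  ∪ pre   = {on(b,g), ontable(c), ontable(g)} ∪ {clear(b), holding(f)}
          = {clear(b), holding(f), on(b,g), ontable(c), ontable(g)}

== RESULT ==
["clear(b)", "holding(f)", "on(b,g)", "ontable(c)", "ontable(g)"]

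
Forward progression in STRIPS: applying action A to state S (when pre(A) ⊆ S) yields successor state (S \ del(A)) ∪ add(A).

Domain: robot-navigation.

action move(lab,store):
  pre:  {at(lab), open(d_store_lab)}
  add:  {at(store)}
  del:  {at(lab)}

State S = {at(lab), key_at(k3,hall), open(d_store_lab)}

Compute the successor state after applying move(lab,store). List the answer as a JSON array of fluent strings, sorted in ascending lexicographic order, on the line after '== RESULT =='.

Compute (S \ del) ∪ add:
  pre ⊆ S: {at(lab), open(d_store_lab)} ⊆ S  — applicable
  S \ del = {key_at(k3,hall), open(d_store_lab)}
  ∪ add   = {at(store), key_at(k3,hall), open(d_store_lab)}

== RESULT ==
["at(store)", "key_at(k3,hall)", "open(d_store_lab)"]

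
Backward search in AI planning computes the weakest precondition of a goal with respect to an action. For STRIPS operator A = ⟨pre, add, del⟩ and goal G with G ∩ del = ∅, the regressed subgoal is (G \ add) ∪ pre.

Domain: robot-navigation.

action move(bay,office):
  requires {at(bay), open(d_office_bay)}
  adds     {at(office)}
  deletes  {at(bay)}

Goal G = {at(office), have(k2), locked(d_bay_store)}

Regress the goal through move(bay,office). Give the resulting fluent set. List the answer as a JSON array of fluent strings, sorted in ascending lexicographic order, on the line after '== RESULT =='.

Compute (G \ add) ∪ pre:
  G ∩ del = {}  (empty — regression defined)
  G \ add = {at(office), have(k2), locked(d_bay_store)} \ {at(office)} = {have(k2), locked(d_bay_store)}
  ∪ pre   = {have(k2), locked(d_bay_store)} ∪ {at(bay), open(d_office_bay)}
          = {at(bay), have(k2), locked(d_bay_store), open(d_office_bay)}

== RESULT ==
["at(bay)", "have(k2)", "locked(d_bay_store)", "open(d_office_bay)"]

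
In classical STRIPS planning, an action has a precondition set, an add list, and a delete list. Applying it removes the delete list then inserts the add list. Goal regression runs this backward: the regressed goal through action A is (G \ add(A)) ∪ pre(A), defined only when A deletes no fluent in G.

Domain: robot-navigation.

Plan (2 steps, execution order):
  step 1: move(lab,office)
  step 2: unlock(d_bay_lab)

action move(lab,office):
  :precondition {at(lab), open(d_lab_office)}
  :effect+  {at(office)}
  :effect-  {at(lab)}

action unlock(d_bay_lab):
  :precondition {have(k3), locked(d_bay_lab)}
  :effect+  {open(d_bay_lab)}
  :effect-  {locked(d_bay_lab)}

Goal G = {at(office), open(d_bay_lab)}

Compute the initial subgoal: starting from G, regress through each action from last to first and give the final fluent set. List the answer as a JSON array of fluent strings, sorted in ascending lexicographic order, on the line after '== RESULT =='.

Work backward from the goal:
  through step 2 (unlock(d_bay_lab)): drop {open(d_bay_lab)}, keep {at(office)}, require {have(k3), locked(d_bay_lab)}
    → {at(office), have(k3), locked(d_bay_lab)}
  through step 1 (move(lab,office)): drop {at(office)}, keep {have(k3), locked(d_bay_lab)}, require {at(lab), open(d_lab_office)}
    → {at(lab), have(k3), locked(d_bay_lab), open(d_lab_office)}

== RESULT ==
["at(lab)", "have(k3)", "locked(d_bay_lab)", "open(d_lab_office)"]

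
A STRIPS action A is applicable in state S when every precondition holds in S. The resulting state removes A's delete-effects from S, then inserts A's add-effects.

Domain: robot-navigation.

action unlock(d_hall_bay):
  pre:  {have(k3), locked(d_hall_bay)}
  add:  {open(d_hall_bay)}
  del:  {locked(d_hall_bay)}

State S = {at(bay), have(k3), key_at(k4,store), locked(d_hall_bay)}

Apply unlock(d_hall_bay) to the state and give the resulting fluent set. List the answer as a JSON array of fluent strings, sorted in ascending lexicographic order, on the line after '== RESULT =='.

Compute (S \ del) ∪ add:
  pre ⊆ S: {have(k3), locked(d_hall_bay)} ⊆ S  — applicable
  S \ del = {at(bay), have(k3), key_at(k4,store)}
  ∪ add   = {at(bay), have(k3), key_at(k4,store), open(d_hall_bay)}

== RESULT ==
["at(bay)", "have(k3)", "key_at(k4,store)", "open(d_hall_bay)"]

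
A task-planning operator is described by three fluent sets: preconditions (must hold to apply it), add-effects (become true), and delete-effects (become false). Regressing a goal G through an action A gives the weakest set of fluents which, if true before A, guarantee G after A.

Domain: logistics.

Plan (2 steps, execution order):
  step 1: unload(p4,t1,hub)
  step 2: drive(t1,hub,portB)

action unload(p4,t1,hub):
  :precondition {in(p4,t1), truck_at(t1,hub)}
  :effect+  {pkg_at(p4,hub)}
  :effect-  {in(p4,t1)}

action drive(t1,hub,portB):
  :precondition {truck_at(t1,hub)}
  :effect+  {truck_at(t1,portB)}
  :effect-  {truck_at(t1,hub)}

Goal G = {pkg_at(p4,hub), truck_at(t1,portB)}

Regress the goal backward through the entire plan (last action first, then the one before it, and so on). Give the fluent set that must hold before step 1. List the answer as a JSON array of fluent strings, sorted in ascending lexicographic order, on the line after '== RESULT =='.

Regress step by step:
  through step 2 (drive(t1,hub,portB)): drop {truck_at(t1,portB)}, keep {pkg_at(p4,hub)}, require {truck_at(t1,hub)}
    → {pkg_at(p4,hub), truck_at(t1,hub)}
  through step 1 (unload(p4,t1,hub)): drop {pkg_at(p4,hub)}, keep {truck_at(t1,hub)}, require {in(p4,t1), truck_at(t1,hub)}
    → {in(p4,t1), truck_at(t1,hub)}

== RESULT ==
["in(p4,t1)", "truck_at(t1,hub)"]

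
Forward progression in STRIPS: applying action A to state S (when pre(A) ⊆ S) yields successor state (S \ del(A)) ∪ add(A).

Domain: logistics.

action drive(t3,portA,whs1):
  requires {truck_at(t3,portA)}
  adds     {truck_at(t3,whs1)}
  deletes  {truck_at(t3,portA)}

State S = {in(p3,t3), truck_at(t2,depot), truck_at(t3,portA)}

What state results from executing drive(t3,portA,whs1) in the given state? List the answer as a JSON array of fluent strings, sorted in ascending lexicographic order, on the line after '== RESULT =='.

Compute (S \ del) ∪ add:
  pre ⊆ S: {truck_at(t3,portA)} ⊆ S  — applicable
  S \ del = {in(p3,t3), truck_at(t2,depot)}
  ∪ add   = {in(p3,t3), truck_at(t2,depot), truck_at(t3,whs1)}

== RESULT ==
["in(p3,t3)", "truck_at(t2,depot)", "truck_at(t3,whs1)"]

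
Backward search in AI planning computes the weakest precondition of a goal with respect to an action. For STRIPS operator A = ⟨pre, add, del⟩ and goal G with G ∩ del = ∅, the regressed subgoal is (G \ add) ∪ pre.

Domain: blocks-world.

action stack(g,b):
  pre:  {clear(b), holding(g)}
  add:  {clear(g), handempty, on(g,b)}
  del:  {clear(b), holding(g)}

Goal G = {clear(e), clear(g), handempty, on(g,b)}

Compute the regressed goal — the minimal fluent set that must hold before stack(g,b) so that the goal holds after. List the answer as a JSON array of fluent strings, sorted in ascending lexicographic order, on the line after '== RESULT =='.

Regress:
  G ∩ del = {}  (empty — regression defined)
  G \ add = {clear(e), clear(g), handempty, on(g,b)} \ {clear(g), handempty, on(g,b)} = {clear(e)}
  ∪ pre   = {clear(e)} ∪ {clear(b), holding(g)}
          = {clear(b), clear(e), holding(g)}

== RESULT ==
["clear(b)", "clear(e)", "holding(g)"]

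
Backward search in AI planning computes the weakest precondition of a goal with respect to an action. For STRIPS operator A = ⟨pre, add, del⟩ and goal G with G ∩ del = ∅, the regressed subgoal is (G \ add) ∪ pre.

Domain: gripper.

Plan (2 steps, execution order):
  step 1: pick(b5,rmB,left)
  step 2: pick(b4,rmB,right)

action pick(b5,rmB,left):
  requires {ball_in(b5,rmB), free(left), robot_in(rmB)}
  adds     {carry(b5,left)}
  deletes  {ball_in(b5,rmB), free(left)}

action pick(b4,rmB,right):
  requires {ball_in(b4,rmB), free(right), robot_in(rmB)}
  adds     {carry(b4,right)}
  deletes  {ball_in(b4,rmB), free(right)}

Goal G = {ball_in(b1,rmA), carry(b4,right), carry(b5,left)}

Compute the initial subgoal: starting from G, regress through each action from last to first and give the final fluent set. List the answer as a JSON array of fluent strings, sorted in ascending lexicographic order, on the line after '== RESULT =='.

Work backward from the goal:
  through step 2 (pick(b4,rmB,right)): drop {carry(b4,right)}, keep {ball_in(b1,rmA), carry(b5,left)}, require {ball_in(b4,rmB), free(right), robot_in(rmB)}
    → {ball_in(b1,rmA), ball_in(b4,rmB), carry(b5,left), free(right), robot_in(rmB)}
  through step 1 (pick(b5,rmB,left)): drop {carry(b5,left)}, keep {ball_in(b1,rmA), ball_in(b4,rmB), free(right), robot_in(rmB)}, require {ball_in(b5,rmB), free(left), robot_in(rmB)}
    → {ball_in(b1,rmA), ball_in(b4,rmB), ball_in(b5,rmB), free(left), free(right), robot_in(rmB)}

== RESULT ==
["ball_in(b1,rmA)", "ball_in(b4,rmB)", "ball_in(b5,rmB)", "free(left)", "free(right)", "robot_in(rmB)"]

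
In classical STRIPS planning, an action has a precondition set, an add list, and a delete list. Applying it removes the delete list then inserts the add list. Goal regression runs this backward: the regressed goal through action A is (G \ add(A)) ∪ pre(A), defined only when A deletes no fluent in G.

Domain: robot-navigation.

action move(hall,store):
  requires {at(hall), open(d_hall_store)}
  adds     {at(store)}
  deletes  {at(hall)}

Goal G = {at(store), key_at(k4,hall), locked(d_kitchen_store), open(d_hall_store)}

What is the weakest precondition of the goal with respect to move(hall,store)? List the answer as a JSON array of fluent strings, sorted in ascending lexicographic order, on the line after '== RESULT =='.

Regress:
  G ∩ del = {}  (empty — regression defined)
  G \ add = {at(store), key_at(k4,hall), locked(d_kitchen_store), open(d_hall_store)} \ {at(store)} = {key_at(k4,hall), locked(d_kitchen_store), open(d_hall_store)}
  ∪ pre   = {key_at(k4,hall), locked(d_kitchen_store), open(d_hall_store)} ∪ {at(hall), open(d_hall_store)}
          = {at(hall), key_at(k4,hall), locked(d_kitchen_store), open(d_hall_store)}

== RESULT ==
["at(hall)", "key_at(k4,hall)", "locked(d_kitchen_store)", "open(d_hall_store)"]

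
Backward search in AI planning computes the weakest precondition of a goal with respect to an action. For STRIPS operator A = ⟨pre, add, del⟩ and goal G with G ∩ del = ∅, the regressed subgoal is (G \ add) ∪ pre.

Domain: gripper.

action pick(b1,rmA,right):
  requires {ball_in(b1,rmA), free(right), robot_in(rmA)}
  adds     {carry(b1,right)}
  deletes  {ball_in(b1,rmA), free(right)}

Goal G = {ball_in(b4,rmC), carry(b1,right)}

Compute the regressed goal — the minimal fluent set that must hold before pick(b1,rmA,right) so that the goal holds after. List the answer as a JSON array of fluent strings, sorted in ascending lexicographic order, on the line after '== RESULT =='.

Regress:
  G ∩ del = {}  (empty — regression defined)
  G \ add = {ball_in(b4,rmC), carry(b1,right)} \ {carry(b1,right)} = {ball_in(b4,rmC)}
  ∪ pre   = {ball_in(b4,rmC)} ∪ {ball_in(b1,rmA), free(right), robot_in(rmA)}
          = {ball_in(b1,rmA), ball_in(b4,rmC), free(right), robot_in(rmA)}

== RESULT ==
["ball_in(b1,rmA)", "ball_in(b4,rmC)", "free(right)", "robot_in(rmA)"]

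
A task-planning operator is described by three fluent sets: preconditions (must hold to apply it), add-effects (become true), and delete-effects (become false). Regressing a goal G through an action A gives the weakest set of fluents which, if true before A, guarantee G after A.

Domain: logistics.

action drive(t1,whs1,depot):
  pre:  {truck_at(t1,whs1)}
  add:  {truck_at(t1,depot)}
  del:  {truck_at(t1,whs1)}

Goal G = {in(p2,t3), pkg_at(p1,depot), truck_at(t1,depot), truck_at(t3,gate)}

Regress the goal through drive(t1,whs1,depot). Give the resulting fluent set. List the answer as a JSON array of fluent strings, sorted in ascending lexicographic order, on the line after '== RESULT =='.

Compute (G \ add) ∪ pre:
  G ∩ del = {}  (empty — regression defined)
  G \ add = {in(p2,t3), pkg_at(p1,depot), truck_at(t1,depot), truck_at(t3,gate)} \ {truck_at(t1,depot)} = {in(p2,t3), pkg_at(p1,depot), truck_at(t3,gate)}
  ∪ pre   = {in(p2,t3), pkg_at(p1,depot), truck_at(t3,gate)} ∪ {truck_at(t1,whs1)}
          = {in(p2,t3), pkg_at(p1,depot), truck_at(t1,whs1), truck_at(t3,gate)}

== RESULT ==
["in(p2,t3)", "pkg_at(p1,depot)", "truck_at(t1,whs1)", "truck_at(t3,gate)"]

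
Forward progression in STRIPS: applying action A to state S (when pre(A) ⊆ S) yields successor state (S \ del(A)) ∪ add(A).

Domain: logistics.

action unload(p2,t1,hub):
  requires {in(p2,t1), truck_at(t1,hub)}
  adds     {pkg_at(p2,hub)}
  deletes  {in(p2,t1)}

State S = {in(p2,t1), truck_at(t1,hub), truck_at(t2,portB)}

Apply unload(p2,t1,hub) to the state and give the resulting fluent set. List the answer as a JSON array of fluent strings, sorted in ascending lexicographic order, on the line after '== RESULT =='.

Progress:
  pre ⊆ S: {in(p2,t1), truck_at(t1,hub)} ⊆ S  — applicable
  S \ del = {truck_at(t1,hub), truck_at(t2,portB)}
  ∪ add   = {pkg_at(p2,hub), truck_at(t1,hub), truck_at(t2,portB)}

== RESULT ==
["pkg_at(p2,hub)", "truck_at(t1,hub)", "truck_at(t2,portB)"]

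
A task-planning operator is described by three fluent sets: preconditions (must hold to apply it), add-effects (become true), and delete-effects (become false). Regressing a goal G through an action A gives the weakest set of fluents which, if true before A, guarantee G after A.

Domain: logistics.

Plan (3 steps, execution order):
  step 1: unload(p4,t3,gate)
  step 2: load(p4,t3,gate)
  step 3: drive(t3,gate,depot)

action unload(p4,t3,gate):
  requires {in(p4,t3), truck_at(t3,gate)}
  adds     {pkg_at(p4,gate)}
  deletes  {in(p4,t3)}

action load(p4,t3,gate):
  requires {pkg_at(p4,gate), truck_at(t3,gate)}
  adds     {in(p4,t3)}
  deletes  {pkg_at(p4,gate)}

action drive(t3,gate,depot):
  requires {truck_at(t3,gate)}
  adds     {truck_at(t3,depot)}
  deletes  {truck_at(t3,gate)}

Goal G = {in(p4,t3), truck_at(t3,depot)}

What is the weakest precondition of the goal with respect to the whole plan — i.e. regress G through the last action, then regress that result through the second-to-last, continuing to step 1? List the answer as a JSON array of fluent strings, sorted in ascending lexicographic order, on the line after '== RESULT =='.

Work backward from the goal:
  through step 3 (drive(t3,gate,depot)): drop {truck_at(t3,depot)}, keep {in(p4,t3)}, require {truck_at(t3,gate)}
    → {in(p4,t3), truck_at(t3,gate)}
  through step 2 (load(p4,t3,gate)): drop {in(p4,t3)}, keep {truck_at(t3,gate)}, require {pkg_at(p4,gate), truck_at(t3,gate)}
    → {pkg_at(p4,gate), truck_at(t3,gate)}
  through step 1 (unload(p4,t3,gate)): drop {pkg_at(p4,gate)}, keep {truck_at(t3,gate)}, require {in(p4,t3), truck_at(t3,gate)}
    → {in(p4,t3), truck_at(t3,gate)}

== RESULT ==
["in(p4,t3)", "truck_at(t3,gate)"]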